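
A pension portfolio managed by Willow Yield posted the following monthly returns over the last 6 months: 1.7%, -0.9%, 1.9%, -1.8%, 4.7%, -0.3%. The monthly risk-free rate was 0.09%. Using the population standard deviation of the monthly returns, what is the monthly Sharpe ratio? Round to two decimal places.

r̄ = (1.7 − 0.9 + 1.9 − 1.8 + 4.7 − 0.3) / 6 = 0.8833%
Σ(r − r̄)² = 28.0483; population σ = √(28.0483/6) = 2.1621%
Sharpe = (r̄ − rf) / σ = (0.8833 − 0.09) / 2.1621 = 0.7933 / 2.1621 = 0.3669

0.37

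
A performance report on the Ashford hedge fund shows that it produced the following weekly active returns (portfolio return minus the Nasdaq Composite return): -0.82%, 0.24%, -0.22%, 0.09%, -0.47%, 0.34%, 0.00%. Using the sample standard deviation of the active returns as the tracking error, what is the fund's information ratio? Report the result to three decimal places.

-0.291

Mean return r̄ = -0.840 / 7 = -0.1200%
Σ(r − r̄)² = (-0.82 − (-0.1200))² + (0.24 − (-0.1200))² + … = 1.0222
sample σ = √(1.0222 / 6) = √0.1704 = 0.4128%
IR = r̄ / tracking error = -0.1200 / 0.4128 = -0.2907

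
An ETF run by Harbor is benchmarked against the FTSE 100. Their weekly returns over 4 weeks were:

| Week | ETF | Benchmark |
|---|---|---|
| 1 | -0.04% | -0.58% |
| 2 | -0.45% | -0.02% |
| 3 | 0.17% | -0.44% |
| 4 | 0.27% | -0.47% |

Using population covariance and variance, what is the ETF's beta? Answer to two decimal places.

r̄p = -0.0125%,  r̄m = -0.3775%
Cov = Σ(rp − r̄p)(rm − r̄m) / 4 = -0.0471
Var(rm) = Σ(rm − r̄m)² / 4 = 0.0453
β = Cov / Var = -0.0471 / 0.0453 = -1.0397

-1.04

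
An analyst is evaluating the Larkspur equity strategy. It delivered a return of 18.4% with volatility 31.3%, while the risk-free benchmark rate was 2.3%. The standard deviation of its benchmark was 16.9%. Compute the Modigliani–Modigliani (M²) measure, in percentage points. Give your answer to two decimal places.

Sharpe = (Rp − Rf) / σp = (18.4% − 2.3%) / 31.3% = 0.5144
M² = Rf + Sharpe × σm = 2.3% + 0.5144 × 16.9% = 10.9934%

10.99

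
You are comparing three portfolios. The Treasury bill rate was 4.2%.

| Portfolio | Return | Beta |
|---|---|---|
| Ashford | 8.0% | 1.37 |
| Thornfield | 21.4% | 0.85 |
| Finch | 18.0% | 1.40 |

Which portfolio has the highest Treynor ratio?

Thornfield

Ashford: Treynor = (8.0% − 4.2%) / 1.37 = 2.774
Thornfield: Treynor = (21.4% − 4.2%) / 0.85 = 20.235
Finch: Treynor = (18.0% − 4.2%) / 1.40 = 9.857
Highest: Thornfield (20.235).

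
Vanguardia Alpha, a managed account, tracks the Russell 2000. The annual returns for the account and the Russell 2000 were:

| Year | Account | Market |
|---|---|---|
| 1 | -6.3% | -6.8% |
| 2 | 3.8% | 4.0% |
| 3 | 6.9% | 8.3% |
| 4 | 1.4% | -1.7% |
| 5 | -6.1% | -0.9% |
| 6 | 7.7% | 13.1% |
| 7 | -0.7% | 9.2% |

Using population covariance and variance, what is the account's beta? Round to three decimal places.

0.628

r̄p = 0.9571%,  r̄m = 3.6000%
Cov = Σ(rp − r̄p)(rm − r̄m) / 7 = 26.9614
Var(rm) = Σ(rm − r̄m)² / 7 = 42.9086
β = Cov / Var = 26.9614 / 42.9086 = 0.6283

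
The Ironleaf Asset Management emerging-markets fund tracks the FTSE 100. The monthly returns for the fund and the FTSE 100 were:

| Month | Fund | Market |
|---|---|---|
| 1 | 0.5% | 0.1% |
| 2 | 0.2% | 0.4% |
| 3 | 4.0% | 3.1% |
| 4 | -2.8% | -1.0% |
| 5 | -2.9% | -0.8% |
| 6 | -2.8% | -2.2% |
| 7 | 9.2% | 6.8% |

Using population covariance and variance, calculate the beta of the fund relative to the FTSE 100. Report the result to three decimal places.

r̄p = 0.7714%,  r̄m = 0.9143%
Cov = Σ(rp − r̄p)(rm − r̄m) / 7 = 11.6333
Var(rm) = Σ(rm − r̄m)² / 7 = 8.0927
β = Cov / Var = 11.6333 / 8.0927 = 1.4375

1.438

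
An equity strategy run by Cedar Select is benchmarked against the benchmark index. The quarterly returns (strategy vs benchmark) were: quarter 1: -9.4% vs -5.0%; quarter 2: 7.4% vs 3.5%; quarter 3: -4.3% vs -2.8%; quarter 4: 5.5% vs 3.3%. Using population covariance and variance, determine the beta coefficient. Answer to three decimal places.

r̄p = -0.2000%,  r̄m = -0.2500%
Cov = Σ(rp − r̄p)(rm − r̄m) / 4 = 25.7225
Var(rm) = Σ(rm − r̄m)² / 4 = 13.9325
β = Cov / Var = 25.7225 / 13.9325 = 1.8462

1.846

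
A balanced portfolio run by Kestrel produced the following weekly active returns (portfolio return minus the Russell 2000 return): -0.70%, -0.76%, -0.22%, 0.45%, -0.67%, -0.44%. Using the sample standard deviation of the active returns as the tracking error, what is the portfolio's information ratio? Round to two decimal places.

-0.85

μ = (-0.7 − 0.76 − 0.22 + 0.45 − 0.67 − 0.44) / 6 = -0.3900%
Σ(r − μ)² = (-0.7 − (-0.3900))² + (-0.76 − (-0.3900))² + (-0.22 − (-0.3900))² + … = 1.0484
sample σ = √(1.0484 / 5) = √0.2097 = 0.4579%
IR = μ / tracking error = -0.3900 / 0.4579 = -0.8517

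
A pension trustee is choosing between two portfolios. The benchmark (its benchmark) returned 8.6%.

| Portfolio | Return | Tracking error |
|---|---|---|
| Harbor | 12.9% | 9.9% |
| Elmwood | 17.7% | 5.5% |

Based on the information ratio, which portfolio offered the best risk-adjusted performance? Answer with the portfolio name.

Elmwood

Harbor: IR = (12.9% − 8.6%) / 9.9% = 0.434
Elmwood: IR = (17.7% − 8.6%) / 5.5% = 1.655
Highest: Elmwood (1.655).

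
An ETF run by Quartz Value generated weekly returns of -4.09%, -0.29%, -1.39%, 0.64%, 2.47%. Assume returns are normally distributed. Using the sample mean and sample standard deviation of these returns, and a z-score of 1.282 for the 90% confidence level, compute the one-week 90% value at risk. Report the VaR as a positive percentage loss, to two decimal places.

Mean return μ = -2.660 / 5 = -0.5320%
Σ(r − μ)² = (-4.09 − (-0.5320))² + (-0.29 − (-0.5320))² + … = 23.8397
σ = √[23.8397 / 4] = 2.4413%
VaR = −(μ − z·σ) = −(-0.5320 − 1.282 × 2.4413) = −(-3.6617) = 3.6617%

3.66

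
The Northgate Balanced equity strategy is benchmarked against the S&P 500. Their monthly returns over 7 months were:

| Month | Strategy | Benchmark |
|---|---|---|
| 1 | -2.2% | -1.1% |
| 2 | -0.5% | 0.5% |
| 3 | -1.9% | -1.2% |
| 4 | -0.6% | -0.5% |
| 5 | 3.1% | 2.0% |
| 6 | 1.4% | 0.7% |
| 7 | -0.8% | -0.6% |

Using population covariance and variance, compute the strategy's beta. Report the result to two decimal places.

r̄p = -0.2143%,  r̄m = -0.0286%
Cov = Σ(rp − r̄p)(rm − r̄m) / 7 = 1.7667
Var(rm) = Σ(rm − r̄m)² / 7 = 1.1420
β = Cov / Var = 1.7667 / 1.1420 = 1.5470

1.55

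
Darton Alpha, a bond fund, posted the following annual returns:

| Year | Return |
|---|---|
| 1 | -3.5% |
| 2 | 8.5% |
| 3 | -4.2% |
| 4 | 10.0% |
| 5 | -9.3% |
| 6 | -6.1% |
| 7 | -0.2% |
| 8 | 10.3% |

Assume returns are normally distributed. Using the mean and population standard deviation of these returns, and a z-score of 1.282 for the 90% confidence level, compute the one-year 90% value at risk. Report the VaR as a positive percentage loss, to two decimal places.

r̄ = (-3.5 + 8.5 − 4.2 + 10 − 9.3 − 6.1 − 0.2 + 10.3) / 8 = 0.6875%
Population σ = √[Σ(r − r̄)² / 8] = √[428.1888 / 8] = √53.5236 = 7.3160%
VaR = −(r̄ − z·σ) = −(0.6875 − 1.282 × 7.3160) = −(-8.6916) = 8.6916%

8.69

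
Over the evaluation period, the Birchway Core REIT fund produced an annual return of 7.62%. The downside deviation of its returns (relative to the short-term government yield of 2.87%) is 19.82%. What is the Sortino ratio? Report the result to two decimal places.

0.24

Sortino = (Rp − Rf) / σd = (7.62% − 2.87%) / 19.82% = 4.75% / 19.82% = 0.2397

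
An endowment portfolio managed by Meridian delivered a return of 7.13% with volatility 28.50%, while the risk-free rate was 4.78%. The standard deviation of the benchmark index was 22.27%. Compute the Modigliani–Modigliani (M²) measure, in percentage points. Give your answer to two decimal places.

Sharpe = (Rp − Rf) / σp = (7.13% − 4.78%) / 28.50% = 0.0825
M² = Rf + Sharpe × σm = 4.78% + 0.0825 × 22.27% = 6.6173%

6.62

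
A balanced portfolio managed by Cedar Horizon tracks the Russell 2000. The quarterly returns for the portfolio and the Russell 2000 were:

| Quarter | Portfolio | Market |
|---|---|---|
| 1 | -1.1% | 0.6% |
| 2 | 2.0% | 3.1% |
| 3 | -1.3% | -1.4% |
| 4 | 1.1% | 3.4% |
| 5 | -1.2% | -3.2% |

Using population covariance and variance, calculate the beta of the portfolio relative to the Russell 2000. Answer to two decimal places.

r̄p = -0.1000%,  r̄m = 0.5000%
Cov = Σ(rp − r̄p)(rm − r̄m) / 5 = 3.0380
Var(rm) = Σ(rm − r̄m)² / 5 = 6.4960
β = Cov / Var = 3.0380 / 6.4960 = 0.4677

0.47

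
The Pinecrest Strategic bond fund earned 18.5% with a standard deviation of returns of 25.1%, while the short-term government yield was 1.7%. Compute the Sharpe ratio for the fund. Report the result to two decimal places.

Sharpe = (Rp − Rf) / σp = (18.5% − 1.7%) / 25.1% = 16.80% / 25.1% = 0.6693

0.67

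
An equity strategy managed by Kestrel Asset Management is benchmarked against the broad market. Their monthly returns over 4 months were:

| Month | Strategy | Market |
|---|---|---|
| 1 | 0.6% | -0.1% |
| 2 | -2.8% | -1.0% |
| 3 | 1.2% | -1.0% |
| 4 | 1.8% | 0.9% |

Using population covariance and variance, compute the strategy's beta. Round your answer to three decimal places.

r̄p = 0.2000%,  r̄m = -0.3000%
Cov = Σ(rp − r̄p)(rm − r̄m) / 4 = 0.8500
Var(rm) = Σ(rm − r̄m)² / 4 = 0.6150
β = Cov / Var = 0.8500 / 0.6150 = 1.3821

1.382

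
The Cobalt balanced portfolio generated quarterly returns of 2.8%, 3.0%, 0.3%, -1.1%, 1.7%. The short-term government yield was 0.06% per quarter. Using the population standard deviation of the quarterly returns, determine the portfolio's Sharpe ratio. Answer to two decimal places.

Mean return μ = 6.70 / 5 = 1.3400%
Σ(r − μ)² = (2.8 − 1.3400)² + (3 − 1.3400)² + … = 12.0520
σ = √[12.0520 / 5] = 1.5525%
Sharpe = (μ − rf) / σ = (1.3400 − 0.06) / 1.5525 = 1.2800 / 1.5525 = 0.8245

0.82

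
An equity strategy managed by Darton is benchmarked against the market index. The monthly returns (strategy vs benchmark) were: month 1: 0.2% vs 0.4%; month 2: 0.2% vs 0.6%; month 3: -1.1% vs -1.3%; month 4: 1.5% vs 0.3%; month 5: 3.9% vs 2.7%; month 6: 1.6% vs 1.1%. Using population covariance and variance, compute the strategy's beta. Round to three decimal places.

1.237

r̄p = 1.0500%,  r̄m = 0.6333%
Cov = Σ(rp − r̄p)(rm − r̄m) / 6 = 1.7300
Var(rm) = Σ(rm − r̄m)² / 6 = 1.3989
β = Cov / Var = 1.7300 / 1.3989 = 1.2367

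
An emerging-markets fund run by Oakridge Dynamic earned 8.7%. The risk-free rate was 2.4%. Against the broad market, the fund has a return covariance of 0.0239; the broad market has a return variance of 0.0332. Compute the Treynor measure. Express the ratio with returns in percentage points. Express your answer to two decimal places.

8.75

β = Cov / Var = 0.0239 / 0.0332 = 0.7199
Treynor = (Rp − Rf) / β = (8.7% − 2.4%) / 0.7199 = 6.30 / 0.7199 = 8.7512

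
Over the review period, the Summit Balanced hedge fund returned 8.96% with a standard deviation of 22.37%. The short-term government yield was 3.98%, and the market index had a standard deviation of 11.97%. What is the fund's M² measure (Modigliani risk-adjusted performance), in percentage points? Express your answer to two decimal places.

6.64

Sharpe = (Rp − Rf) / σp = (8.96% − 3.98%) / 22.37% = 0.2226
M² = Rf + Sharpe × σm = 3.98% + 0.2226 × 11.97% = 6.6445%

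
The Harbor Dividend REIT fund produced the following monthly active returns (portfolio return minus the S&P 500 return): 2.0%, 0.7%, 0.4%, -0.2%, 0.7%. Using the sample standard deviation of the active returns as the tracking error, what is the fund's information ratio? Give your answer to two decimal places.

r̄ = (2 + 0.7 + 0.4 − 0.2 + 0.7) / 5 = 3.60 / 5 = 0.7200%
Σ(r − r̄)² = (2 − 0.7200)² + (0.7 − 0.7200)² + (0.4 − 0.7200)² + … = 2.5880
σ = √[2.5880 / 4] = 0.8044%
IR = r̄ / tracking error = 0.7200 / 0.8044 = 0.8951

0.90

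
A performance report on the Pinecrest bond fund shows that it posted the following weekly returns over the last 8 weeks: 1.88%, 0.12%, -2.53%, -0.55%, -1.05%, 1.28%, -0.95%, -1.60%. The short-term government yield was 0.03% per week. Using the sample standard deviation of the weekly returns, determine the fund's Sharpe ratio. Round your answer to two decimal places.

r̄ = (1.88 + 0.12 − 2.53 − 0.55 − 1.05 + 1.28 − 0.95 − 1.6) / 8 = -3.400 / 8 = -0.4250%
Σ(r − r̄)² = (1.88 − (-0.4250))² + (0.12 − (-0.4250))² + … = 15.0106
σ = √[15.0106 / 7] = 1.4644%
Sharpe = (r̄ − rf) / σ = (-0.4250 − 0.03) / 1.4644 = -0.4550 / 1.4644 = -0.3107

-0.31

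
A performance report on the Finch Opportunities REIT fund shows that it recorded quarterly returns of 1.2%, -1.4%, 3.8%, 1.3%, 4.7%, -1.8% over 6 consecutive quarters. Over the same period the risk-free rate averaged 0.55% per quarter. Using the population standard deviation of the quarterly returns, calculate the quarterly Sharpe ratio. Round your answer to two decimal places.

r̄ = (1.2 − 1.4 + 3.8 + 1.3 + 4.7 − 1.8) / 6 = 1.3000%
Σ(r − r̄)² = 34.7200; population σ = √(34.7200/6) = 2.4055%
Sharpe = (r̄ − rf) / σ = (1.3000 − 0.55) / 2.4055 = 0.7500 / 2.4055 = 0.3118

0.31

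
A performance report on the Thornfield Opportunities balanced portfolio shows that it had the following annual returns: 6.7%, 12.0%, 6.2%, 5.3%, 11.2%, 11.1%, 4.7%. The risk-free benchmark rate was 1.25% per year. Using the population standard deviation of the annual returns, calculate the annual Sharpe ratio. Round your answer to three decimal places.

r̄ = (6.7 + 12 + 6.2 + 5.3 + 11.2 + 11.1 + 4.7) / 7 = 57.20 / 7 = 8.1714%
Population std dev = √[58.7543 / 7] = 2.8971%
Sharpe = (r̄ − rf) / σ = (8.1714 − 1.25) / 2.8971 = 6.9214 / 2.8971 = 2.3891

2.389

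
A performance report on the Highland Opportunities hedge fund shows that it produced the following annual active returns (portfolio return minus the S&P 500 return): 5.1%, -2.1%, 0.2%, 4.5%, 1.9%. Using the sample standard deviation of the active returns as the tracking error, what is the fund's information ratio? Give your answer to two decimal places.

Mean return r̄ = 9.60 / 5 = 1.9200%
Σ(r − r̄)² = (5.1 − 1.9200)² + (-2.1 − 1.9200)² + (0.2 − 1.9200)² + … = 35.8880
sample σ = √(35.8880 / 4) = √8.9720 = 2.9953%
IR = r̄ / tracking error = 1.9200 / 2.9953 = 0.6410

0.64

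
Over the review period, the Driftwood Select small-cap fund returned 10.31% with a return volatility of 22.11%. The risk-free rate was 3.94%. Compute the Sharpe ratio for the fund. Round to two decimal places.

0.29

Sharpe = (Rp − Rf) / σp = (10.31% − 3.94%) / 22.11% = 6.37% / 22.11% = 0.2881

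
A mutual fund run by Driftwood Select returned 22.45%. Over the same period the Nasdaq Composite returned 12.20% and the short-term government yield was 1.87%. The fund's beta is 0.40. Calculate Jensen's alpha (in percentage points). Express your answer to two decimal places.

16.45

CAPM expected return = Rf + β(Rm − Rf) = 1.87% + 0.40 × (12.20% − 1.87%) = 1.87 + 0.40 × 10.33 = 6.0020%
Jensen's α = Rp − E[R] = 22.45% − 6.0020% = 16.4480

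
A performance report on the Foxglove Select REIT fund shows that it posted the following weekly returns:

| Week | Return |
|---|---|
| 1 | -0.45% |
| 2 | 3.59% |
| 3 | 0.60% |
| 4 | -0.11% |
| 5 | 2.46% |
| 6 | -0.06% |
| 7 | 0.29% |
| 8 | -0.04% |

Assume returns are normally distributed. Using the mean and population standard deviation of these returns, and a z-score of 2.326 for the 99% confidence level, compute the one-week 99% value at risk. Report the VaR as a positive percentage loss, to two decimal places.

2.37

Mean return r̄ = 6.280 / 8 = 0.7850%
Σ(r − r̄)² = (-0.45 − 0.7850)² + (3.59 − 0.7850)² + (0.6 − 0.7850)² + … = 14.6738
σ = √[14.6738 / 8] = 1.3543%
VaR = −(r̄ − z·σ) = −(0.7850 − 2.326 × 1.3543) = −(-2.3651) = 2.3651%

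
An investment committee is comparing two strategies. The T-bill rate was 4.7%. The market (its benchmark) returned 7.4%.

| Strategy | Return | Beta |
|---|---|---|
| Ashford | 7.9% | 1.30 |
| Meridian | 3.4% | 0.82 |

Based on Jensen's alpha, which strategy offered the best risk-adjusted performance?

Ashford: α = 7.9% − [4.7% + 1.30 × (7.4% − 4.7%)] = -0.310
Meridian: α = 3.4% − [4.7% + 0.82 × (7.4% − 4.7%)] = -3.514
Highest: Ashford (-0.310).

Ashford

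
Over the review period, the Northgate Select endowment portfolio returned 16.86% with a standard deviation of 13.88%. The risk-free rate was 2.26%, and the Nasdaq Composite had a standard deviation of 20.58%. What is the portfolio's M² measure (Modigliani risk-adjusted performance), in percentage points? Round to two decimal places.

23.91

Sharpe = (Rp − Rf) / σp = (16.86% − 2.26%) / 13.88% = 1.0519
M² = Rf + Sharpe × σm = 2.26% + 1.0519 × 20.58% = 23.9081%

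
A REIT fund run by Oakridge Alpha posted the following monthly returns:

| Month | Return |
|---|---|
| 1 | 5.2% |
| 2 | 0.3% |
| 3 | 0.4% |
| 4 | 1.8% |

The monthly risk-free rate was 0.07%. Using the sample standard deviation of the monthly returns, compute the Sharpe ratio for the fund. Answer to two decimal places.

r̄ = (5.2 + 0.3 + 0.4 + 1.8) / 4 = 1.9250%
Σ(r − r̄)² = 15.7075; sample σ = √(15.7075/3) = 2.2882%
Sharpe = (r̄ − rf) / σ = (1.9250 − 0.07) / 2.2882 = 1.8550 / 2.2882 = 0.8107

0.81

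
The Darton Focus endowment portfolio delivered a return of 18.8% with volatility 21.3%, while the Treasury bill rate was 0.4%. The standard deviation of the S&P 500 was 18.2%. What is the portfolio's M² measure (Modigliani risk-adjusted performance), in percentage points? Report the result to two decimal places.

16.12

Sharpe = (Rp − Rf) / σp = (18.8% − 0.4%) / 21.3% = 0.8638
M² = Rf + Sharpe × σm = 0.4% + 0.8638 × 18.2% = 16.1212%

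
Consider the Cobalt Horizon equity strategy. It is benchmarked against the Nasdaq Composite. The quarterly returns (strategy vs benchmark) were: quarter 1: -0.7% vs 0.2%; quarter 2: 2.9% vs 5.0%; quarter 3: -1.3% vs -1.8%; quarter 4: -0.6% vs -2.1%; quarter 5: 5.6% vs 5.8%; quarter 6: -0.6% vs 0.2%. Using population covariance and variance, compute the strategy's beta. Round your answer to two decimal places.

r̄p = 0.8833%,  r̄m = 1.2167%
Cov = Σ(rp − r̄p)(rm − r̄m) / 6 = 7.3119
Var(rm) = Σ(rm − r̄m)² / 6 = 9.5814
β = Cov / Var = 7.3119 / 9.5814 = 0.7631

0.76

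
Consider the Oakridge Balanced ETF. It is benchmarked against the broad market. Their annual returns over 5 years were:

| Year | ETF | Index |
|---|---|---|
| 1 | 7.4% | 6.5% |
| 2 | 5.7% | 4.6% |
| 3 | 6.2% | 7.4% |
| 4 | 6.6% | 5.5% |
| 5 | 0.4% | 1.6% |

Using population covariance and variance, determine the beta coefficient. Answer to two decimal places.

1.13

r̄p = 5.2600%,  r̄m = 5.1200%
Cov = Σ(rp − r̄p)(rm − r̄m) / 5 = 4.4968
Var(rm) = Σ(rm − r̄m)² / 5 = 3.9816
β = Cov / Var = 4.4968 / 3.9816 = 1.1294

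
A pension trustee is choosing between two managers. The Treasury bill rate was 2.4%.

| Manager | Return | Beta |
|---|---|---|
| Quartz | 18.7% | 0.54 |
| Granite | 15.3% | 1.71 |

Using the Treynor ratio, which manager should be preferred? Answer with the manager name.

Quartz: Treynor = (18.7% − 2.4%) / 0.54 = 30.185
Granite: Treynor = (15.3% − 2.4%) / 1.71 = 7.544
Highest: Quartz (30.185).

Quartz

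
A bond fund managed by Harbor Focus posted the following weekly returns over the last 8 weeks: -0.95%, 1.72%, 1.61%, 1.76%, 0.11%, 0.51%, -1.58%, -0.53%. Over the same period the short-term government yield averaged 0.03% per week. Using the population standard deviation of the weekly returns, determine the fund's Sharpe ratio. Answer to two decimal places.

0.25

Mean return r̄ = 2.650 / 8 = 0.3313%
Σ(r − r̄)² = (-0.95 − 0.3313)² + (1.72 − 0.3313)² + … = 11.7223
σ = √[11.7223 / 8] = 1.2105%
Sharpe = (r̄ − rf) / σ = (0.3313 − 0.03) / 1.2105 = 0.3013 / 1.2105 = 0.2489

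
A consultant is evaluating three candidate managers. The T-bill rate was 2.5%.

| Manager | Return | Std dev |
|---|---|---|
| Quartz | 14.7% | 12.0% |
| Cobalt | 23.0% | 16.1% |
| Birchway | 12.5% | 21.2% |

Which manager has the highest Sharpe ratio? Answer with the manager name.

Quartz: Sharpe ratio = (14.7% − 2.5%) / 12.0% = 1.017
Cobalt: Sharpe ratio = (23.0% − 2.5%) / 16.1% = 1.273
Birchway: Sharpe ratio = (12.5% − 2.5%) / 21.2% = 0.472
Highest: Cobalt (1.273).

Cobalt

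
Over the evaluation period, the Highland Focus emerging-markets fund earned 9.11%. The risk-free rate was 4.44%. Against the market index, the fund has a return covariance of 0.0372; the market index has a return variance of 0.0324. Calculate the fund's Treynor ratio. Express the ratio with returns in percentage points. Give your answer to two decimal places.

β = Cov / Var = 0.0372 / 0.0324 = 1.1481
Treynor = (Rp − Rf) / β = (9.11% − 4.44%) / 1.1481 = 4.67 / 1.1481 = 4.0676

4.07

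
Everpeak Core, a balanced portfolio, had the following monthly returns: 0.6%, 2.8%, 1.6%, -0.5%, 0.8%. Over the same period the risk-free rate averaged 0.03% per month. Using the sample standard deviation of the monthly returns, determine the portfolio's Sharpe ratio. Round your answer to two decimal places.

Mean return r̄ = 5.30 / 5 = 1.0600%
Σ(r − r̄)² = (0.6 − 1.0600)² + (2.8 − 1.0600)² + (1.6 − 1.0600)² + … = 6.0320
σ = √[6.0320 / 4] = 1.2280%
Sharpe = (r̄ − rf) / σ = (1.0600 − 0.03) / 1.2280 = 1.0300 / 1.2280 = 0.8388

0.84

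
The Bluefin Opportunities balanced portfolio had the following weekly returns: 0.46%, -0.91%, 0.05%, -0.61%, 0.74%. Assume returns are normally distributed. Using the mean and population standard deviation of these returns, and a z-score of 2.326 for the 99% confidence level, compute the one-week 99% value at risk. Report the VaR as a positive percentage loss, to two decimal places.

1.51

r̄ = (0.46 − 0.91 + 0.05 − 0.61 + 0.74) / 5 = -0.270 / 5 = -0.0540%
Population std dev = √[1.9473 / 5] = 0.6241%
VaR = −(r̄ − z·σ) = −(-0.0540 − 2.326 × 0.6241) = −(-1.5057) = 1.5057%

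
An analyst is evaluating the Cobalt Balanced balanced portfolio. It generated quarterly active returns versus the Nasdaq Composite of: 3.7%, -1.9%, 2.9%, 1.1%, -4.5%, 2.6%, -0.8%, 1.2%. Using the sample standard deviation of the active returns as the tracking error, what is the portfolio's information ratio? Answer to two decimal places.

0.19

r̄ = (3.7 − 1.9 + 2.9 + 1.1 − 4.5 + 2.6 − 0.8 + 1.2) / 8 = 0.5375%
Sample std dev = √[53.6988 / 7] = 2.7697%
IR = r̄ / tracking error = 0.5375 / 2.7697 = 0.1941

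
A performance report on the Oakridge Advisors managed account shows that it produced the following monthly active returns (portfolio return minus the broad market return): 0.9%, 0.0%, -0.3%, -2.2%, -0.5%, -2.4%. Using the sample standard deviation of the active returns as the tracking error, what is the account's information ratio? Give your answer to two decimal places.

Mean return r̄ = -4.50 / 6 = -0.7500%
Σ(r − r̄)² = (0.9 − (-0.7500))² + (0 − (-0.7500))² + (-0.3 − (-0.7500))² + … = 8.3750
sample σ = √(8.3750 / 5) = √1.6750 = 1.2942%
IR = r̄ / tracking error = -0.7500 / 1.2942 = -0.5795

-0.58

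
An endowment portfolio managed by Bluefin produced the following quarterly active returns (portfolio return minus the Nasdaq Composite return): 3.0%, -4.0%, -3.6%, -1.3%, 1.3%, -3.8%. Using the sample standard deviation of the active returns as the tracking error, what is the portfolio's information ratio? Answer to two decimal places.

Mean return r̄ = -8.40 / 6 = -1.4000%
Σ(r − r̄)² = 44.0200; sample σ = √(44.0200/5) = 2.9672%
IR = r̄ / tracking error = -1.4000 / 2.9672 = -0.4718

-0.47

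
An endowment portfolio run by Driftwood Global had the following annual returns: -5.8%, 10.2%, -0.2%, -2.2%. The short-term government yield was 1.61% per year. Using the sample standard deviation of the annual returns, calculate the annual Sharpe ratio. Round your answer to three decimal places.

-0.162

Mean return μ = 2.00 / 4 = 0.5000%
Σ(r − μ)² = (-5.8 − 0.5000)² + (10.2 − 0.5000)² + … = 141.5600
sample σ = √(141.5600 / 3) = √47.1867 = 6.8693%
Sharpe = (μ − rf) / σ = (0.5000 − 1.61) / 6.8693 = -1.1100 / 6.8693 = -0.1616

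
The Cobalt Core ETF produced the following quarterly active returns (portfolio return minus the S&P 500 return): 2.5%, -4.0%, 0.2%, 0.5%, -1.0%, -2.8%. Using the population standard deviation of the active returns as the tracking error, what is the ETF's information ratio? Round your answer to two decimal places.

-0.36

Mean return μ = -4.60 / 6 = -0.7667%
Σ(r − μ)² = 27.8533; population σ = √(27.8533/6) = 2.1546%
IR = μ / tracking error = -0.7667 / 2.1546 = -0.3558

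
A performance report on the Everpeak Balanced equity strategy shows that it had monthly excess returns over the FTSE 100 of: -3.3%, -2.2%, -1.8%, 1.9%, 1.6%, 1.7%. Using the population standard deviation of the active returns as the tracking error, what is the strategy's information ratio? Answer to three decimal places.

r̄ = (-3.3 − 2.2 − 1.8 + 1.9 + 1.6 + 1.7) / 6 = -0.3500%
Σ(r − r̄)² = 27.2950; population σ = √(27.2950/6) = 2.1329%
IR = r̄ / tracking error = -0.3500 / 2.1329 = -0.1641

-0.164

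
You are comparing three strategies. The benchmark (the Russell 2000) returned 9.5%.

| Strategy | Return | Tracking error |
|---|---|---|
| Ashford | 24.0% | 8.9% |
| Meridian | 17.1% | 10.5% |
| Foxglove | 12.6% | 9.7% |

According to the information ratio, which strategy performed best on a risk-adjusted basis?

Ashford

Ashford: IR = (24.0% − 9.5%) / 8.9% = 1.629
Meridian: IR = (17.1% − 9.5%) / 10.5% = 0.724
Foxglove: IR = (12.6% − 9.5%) / 9.7% = 0.320
Highest: Ashford (1.629).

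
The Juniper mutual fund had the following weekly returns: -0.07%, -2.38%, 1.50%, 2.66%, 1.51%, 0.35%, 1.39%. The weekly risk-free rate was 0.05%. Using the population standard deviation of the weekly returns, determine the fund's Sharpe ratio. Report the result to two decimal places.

r̄ = (-0.07 − 2.38 + 1.5 + 2.66 + 1.51 + 0.35 + 1.39) / 7 = 4.960 / 7 = 0.7086%
Σ(r − r̄)² = 15.8151; population σ = √(15.8151/7) = 1.5031%
Sharpe = (r̄ − rf) / σ = (0.7086 − 0.05) / 1.5031 = 0.6586 / 1.5031 = 0.4382

0.44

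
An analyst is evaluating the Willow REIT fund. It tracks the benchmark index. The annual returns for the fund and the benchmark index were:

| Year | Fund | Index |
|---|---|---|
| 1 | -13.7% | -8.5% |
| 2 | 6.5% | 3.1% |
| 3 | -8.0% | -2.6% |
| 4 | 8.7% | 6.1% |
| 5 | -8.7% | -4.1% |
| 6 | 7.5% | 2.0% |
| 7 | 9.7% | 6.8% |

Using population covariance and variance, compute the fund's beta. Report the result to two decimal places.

1.70

r̄p = 0.2857%,  r̄m = 0.4000%
Cov = Σ(rp − r̄p)(rm − r̄m) / 7 = 46.6143
Var(rm) = Σ(rm − r̄m)² / 7 = 27.3943
β = Cov / Var = 46.6143 / 27.3943 = 1.7016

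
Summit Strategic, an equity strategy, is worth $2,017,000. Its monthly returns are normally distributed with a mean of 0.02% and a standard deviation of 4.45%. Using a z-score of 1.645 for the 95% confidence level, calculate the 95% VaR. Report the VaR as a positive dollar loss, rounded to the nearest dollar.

Return at the 95% tail: μ − z·σ = 0.02% − 1.645 × 4.45% = 0.02 − 7.32025 = -7.30025%
VaR = −(-7.30025%) × $2,017,000 = 7.30025% × $2,017,000 = $147,246

$147,246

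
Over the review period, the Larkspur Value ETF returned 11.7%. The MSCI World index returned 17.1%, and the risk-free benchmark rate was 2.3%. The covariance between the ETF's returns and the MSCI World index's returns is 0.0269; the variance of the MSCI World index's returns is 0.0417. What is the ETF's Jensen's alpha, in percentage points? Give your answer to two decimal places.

β = Cov / Var = 0.0269 / 0.0417 = 0.6451
E[R] = Rf + β(Rm − Rf) = 2.3% + 0.6451 × (17.1% − 2.3%) = 11.8475%
α = Rp − E[R] = 11.7% − 11.8475% = -0.1475

-0.15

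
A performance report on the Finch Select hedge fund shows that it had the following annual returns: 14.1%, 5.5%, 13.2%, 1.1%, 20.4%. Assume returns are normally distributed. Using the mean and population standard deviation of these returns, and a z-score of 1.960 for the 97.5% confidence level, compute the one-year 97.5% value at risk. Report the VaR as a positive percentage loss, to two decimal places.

2.46

r̄ = (14.1 + 5.5 + 13.2 + 1.1 + 20.4) / 5 = 54.30 / 5 = 10.8600%
Population σ = √[Σ(r − r̄)² / 5] = √[230.9720 / 5] = √46.1944 = 6.7966%
VaR = −(r̄ − z·σ) = −(10.8600 − 1.960 × 6.7966) = −(-2.4613) = 2.4613%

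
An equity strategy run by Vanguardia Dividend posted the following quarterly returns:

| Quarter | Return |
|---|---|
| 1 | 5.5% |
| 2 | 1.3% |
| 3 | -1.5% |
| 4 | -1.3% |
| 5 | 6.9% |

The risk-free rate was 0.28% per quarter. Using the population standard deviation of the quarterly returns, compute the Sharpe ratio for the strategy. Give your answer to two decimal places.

μ = (5.5 + 1.3 − 1.5 − 1.3 + 6.9) / 5 = 2.1800%
Σ(r − μ)² = (5.5 − 2.1800)² + (1.3 − 2.1800)² + (-1.5 − 2.1800)² + … = 59.7280
σ = √[59.7280 / 5] = 3.4562%
Sharpe = (μ − rf) / σ = (2.1800 − 0.28) / 3.4562 = 1.9000 / 3.4562 = 0.5497

0.55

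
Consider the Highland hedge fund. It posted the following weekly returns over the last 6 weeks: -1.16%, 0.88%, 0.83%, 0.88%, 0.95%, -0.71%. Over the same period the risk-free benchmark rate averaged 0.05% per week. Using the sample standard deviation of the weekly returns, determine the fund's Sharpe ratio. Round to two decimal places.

Mean return r̄ = 1.670 / 6 = 0.2783%
Σ(r − r̄)² = (-1.16 − 0.2783)² + (0.88 − 0.2783)² + (0.83 − 0.2783)² + … = 4.5251
sample σ = √(4.5251 / 5) = √0.9050 = 0.9513%
Sharpe = (r̄ − rf) / σ = (0.2783 − 0.05) / 0.9513 = 0.2283 / 0.9513 = 0.2400

0.24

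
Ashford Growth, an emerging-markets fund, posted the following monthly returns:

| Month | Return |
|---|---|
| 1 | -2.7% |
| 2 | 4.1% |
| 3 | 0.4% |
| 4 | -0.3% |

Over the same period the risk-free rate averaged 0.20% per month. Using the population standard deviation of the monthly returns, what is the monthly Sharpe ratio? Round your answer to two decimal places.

0.07

μ = (-2.7 + 4.1 + 0.4 − 0.3) / 4 = 1.50 / 4 = 0.3750%
Σ(r − μ)² = (-2.7 − 0.3750)² + (4.1 − 0.3750)² + … = 23.7875
population σ = √(23.7875 / 4) = √5.9469 = 2.4386%
Sharpe = (μ − rf) / σ = (0.3750 − 0.2) / 2.4386 = 0.1750 / 2.4386 = 0.0718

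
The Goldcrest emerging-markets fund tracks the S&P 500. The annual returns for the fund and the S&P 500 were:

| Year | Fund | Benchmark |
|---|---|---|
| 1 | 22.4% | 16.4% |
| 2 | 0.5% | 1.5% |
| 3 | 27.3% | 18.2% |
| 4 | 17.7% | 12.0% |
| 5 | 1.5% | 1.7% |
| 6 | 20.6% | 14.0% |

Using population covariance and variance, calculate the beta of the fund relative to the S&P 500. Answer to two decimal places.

r̄p = 15.0000%,  r̄m = 10.6333%
Cov = Σ(rp − r̄p)(rm − r̄m) / 6 = 68.5533
Var(rm) = Σ(rm − r̄m)² / 6 = 44.4889
β = Cov / Var = 68.5533 / 44.4889 = 1.5409

1.54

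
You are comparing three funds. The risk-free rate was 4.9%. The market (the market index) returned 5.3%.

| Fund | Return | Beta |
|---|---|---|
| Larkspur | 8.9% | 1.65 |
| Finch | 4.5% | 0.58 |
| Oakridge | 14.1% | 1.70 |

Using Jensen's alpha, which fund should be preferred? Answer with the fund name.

Oakridge

Larkspur: α = 8.9% − [4.9% + 1.65 × (5.3% − 4.9%)] = 3.340
Finch: α = 4.5% − [4.9% + 0.58 × (5.3% − 4.9%)] = -0.632
Oakridge: α = 14.1% − [4.9% + 1.70 × (5.3% − 4.9%)] = 8.520
Highest: Oakridge (8.520).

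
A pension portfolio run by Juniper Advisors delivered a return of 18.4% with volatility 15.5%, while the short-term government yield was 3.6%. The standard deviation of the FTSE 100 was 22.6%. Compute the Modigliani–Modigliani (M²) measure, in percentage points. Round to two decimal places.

Sharpe = (Rp − Rf) / σp = (18.4% − 3.6%) / 15.5% = 0.9548
M² = Rf + Sharpe × σm = 3.6% + 0.9548 × 22.6% = 25.1785%

25.18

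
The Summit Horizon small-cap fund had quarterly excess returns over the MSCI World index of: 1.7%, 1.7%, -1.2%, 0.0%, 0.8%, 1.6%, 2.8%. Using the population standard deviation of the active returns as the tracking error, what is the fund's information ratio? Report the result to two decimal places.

Mean return r̄ = 7.40 / 7 = 1.0571%
Population std dev = √[10.4371 / 7] = 1.2211%
IR = r̄ / tracking error = 1.0571 / 1.2211 = 0.8657

0.87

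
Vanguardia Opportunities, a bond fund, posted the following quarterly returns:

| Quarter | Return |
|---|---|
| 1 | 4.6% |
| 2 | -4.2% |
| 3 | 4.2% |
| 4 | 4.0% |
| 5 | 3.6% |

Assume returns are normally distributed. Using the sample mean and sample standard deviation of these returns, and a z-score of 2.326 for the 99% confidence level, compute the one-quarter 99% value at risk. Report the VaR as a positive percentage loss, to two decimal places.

6.23

r̄ = (4.6 − 4.2 + 4.2 + 4 + 3.6) / 5 = 2.4400%
Sample std dev = √[55.6320 / 4] = 3.7293%
VaR = −(r̄ − z·σ) = −(2.4400 − 2.326 × 3.7293) = −(-6.2344) = 6.2344%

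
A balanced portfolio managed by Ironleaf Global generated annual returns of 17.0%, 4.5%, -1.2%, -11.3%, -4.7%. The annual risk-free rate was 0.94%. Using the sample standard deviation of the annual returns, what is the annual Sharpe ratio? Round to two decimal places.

Mean return r̄ = 4.30 / 5 = 0.8600%
Sample σ = √[Σ(r − r̄)² / 4] = √[456.7720 / 4] = √114.1930 = 10.6861%
Sharpe = (r̄ − rf) / σ = (0.8600 − 0.94) / 10.6861 = -0.0800 / 10.6861 = -0.0075

-0.01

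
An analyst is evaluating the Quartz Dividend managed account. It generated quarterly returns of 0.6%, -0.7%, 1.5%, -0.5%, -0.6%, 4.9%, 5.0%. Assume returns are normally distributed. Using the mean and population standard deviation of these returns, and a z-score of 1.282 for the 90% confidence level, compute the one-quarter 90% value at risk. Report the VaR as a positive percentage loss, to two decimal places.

1.52

r̄ = (0.6 − 0.7 + 1.5 − 0.5 − 0.6 + 4.9 + 5) / 7 = 1.4571%
Population std dev = √[37.8571 / 7] = 2.3255%
VaR = −(r̄ − z·σ) = −(1.4571 − 1.282 × 2.3255) = −(-1.5242) = 1.5242%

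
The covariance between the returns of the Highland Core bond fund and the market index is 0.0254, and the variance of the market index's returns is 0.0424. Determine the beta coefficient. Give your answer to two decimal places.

β = Cov(Rp, Rm) / Var(Rm) = 0.0254 / 0.0424 = 0.5991

0.60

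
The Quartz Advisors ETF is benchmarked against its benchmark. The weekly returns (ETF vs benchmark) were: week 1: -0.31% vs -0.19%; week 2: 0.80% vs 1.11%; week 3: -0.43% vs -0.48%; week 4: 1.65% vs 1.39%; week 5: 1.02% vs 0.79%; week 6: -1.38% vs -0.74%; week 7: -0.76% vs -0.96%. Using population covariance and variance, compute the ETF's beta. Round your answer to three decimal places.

1.097

r̄p = 0.0843%,  r̄m = 0.1314%
Cov = Σ(rp − r̄p)(rm − r̄m) / 7 = 0.8466
Var(rm) = Σ(rm − r̄m)² / 7 = 0.7719
β = Cov / Var = 0.8466 / 0.7719 = 1.0968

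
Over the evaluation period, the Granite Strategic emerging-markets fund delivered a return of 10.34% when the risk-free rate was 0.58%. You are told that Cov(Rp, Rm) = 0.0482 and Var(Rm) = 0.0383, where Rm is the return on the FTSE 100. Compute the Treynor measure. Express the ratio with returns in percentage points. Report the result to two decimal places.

β = Cov / Var = 0.0482 / 0.0383 = 1.2585
Treynor = (Rp − Rf) / β = (10.34% − 0.58%) / 1.2585 = 9.76 / 1.2585 = 7.7553

7.76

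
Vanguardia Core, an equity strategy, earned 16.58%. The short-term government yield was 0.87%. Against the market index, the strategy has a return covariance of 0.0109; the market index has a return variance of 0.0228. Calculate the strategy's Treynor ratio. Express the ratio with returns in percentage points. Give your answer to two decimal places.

β = Cov / Var = 0.0109 / 0.0228 = 0.4781
Treynor = (Rp − Rf) / β = (16.58% − 0.87%) / 0.4781 = 15.71 / 0.4781 = 32.8592

32.86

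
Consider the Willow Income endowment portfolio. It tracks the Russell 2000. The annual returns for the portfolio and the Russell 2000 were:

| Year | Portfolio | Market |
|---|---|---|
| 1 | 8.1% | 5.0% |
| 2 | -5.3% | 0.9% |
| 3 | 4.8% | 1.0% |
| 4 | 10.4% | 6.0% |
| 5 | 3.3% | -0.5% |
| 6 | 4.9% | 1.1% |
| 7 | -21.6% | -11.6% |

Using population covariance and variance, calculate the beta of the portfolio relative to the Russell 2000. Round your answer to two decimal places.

1.80

r̄p = 0.6571%,  r̄m = 0.2714%
Cov = Σ(rp − r̄p)(rm − r̄m) / 7 = 50.8545
Var(rm) = Σ(rm − r̄m)² / 7 = 28.3306
β = Cov / Var = 50.8545 / 28.3306 = 1.7950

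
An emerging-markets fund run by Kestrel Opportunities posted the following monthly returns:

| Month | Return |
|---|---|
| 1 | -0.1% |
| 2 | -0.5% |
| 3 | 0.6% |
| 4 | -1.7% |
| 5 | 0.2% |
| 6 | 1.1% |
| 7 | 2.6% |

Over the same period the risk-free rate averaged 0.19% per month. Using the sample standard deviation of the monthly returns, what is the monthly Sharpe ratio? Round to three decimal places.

r̄ = (-0.1 − 0.5 + 0.6 − 1.7 + 0.2 + 1.1 + 2.6) / 7 = 0.3143%
Σ(r − r̄)² = (-0.1 − 0.3143)² + (-0.5 − 0.3143)² + … = 10.8286
sample σ = √(10.8286 / 6) = √1.8048 = 1.3434%
Sharpe = (r̄ − rf) / σ = (0.3143 − 0.19) / 1.3434 = 0.1243 / 1.3434 = 0.0925

0.093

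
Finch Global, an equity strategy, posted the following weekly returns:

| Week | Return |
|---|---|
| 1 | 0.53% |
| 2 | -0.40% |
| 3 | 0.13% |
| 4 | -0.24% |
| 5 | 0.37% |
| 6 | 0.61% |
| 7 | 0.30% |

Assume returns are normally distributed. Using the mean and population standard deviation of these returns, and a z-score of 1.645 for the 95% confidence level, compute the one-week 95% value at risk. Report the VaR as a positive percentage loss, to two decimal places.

0.40

r̄ = (0.53 − 0.4 + 0.13 − 0.24 + 0.37 + 0.61 + 0.3) / 7 = 1.300 / 7 = 0.1857%
Population std dev = √[0.8730 / 7] = 0.3531%
VaR = −(r̄ − z·σ) = −(0.1857 − 1.645 × 0.3531) = −(-0.3951) = 0.3951%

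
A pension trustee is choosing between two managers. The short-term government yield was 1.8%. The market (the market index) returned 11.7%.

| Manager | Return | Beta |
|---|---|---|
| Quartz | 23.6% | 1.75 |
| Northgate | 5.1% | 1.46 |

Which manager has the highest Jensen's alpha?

Quartz

Quartz: α = 23.6% − [1.8% + 1.75 × (11.7% − 1.8%)] = 4.475
Northgate: α = 5.1% − [1.8% + 1.46 × (11.7% − 1.8%)] = -11.154
Highest: Quartz (4.475).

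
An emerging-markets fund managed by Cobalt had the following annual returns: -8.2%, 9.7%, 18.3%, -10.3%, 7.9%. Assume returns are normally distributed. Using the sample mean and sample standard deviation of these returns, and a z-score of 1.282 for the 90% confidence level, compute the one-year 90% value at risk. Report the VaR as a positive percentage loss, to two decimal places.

12.28

μ = (-8.2 + 9.7 + 18.3 − 10.3 + 7.9) / 5 = 3.4800%
Σ(r − μ)² = (-8.2 − 3.4800)² + (9.7 − 3.4800)² + (18.3 − 3.4800)² + … = 604.1680
sample σ = √(604.1680 / 4) = √151.0420 = 12.2899%
VaR = −(μ − z·σ) = −(3.4800 − 1.282 × 12.2899) = −(-12.2757) = 12.2757%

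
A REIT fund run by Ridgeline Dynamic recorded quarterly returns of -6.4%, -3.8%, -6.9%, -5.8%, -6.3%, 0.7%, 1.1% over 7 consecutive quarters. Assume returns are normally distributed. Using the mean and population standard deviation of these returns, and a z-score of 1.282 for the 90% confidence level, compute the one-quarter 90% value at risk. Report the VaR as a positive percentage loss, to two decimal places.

7.99

r̄ = (-6.4 − 3.8 − 6.9 − 5.8 − 6.3 + 0.7 + 1.1) / 7 = -3.9143%
Σ(r − r̄)² = 70.7886; population σ = √(70.7886/7) = 3.1800%
VaR = −(r̄ − z·σ) = −(-3.9143 − 1.282 × 3.1800) = −(-7.9911) = 7.9911%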